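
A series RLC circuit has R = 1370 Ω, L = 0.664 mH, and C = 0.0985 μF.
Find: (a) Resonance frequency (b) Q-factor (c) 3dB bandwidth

Step 1 — Resonance condition Im(Z)=0 gives ω₀ = 1/√(LC).
Step 2 — ω₀ = 1/√(0.000664·9.85e-08) = 1.237e+05 rad/s.
Step 3 — f₀ = ω₀/(2π) = 1.968e+04 Hz.
Step 4 — Series Q: Q = ω₀L/R = 1.237e+05·0.000664/1370 = 0.05993.
Step 5 — 3dB bandwidth: Δω = ω₀/Q = 2.063e+06 rad/s; BW = Δω/(2π) = 3.284e+05 Hz.

(a) f₀ = 1.968e+04 Hz  (b) Q = 0.05993  (c) BW = 3.284e+05 Hz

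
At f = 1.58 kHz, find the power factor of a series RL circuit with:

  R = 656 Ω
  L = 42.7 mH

Step 1 — Angular frequency: ω = 2π·f = 2π·1580 = 9927 rad/s.
Step 2 — Component impedances:
  R: Z = R = 656 Ω
  L: Z = jωL = j·9927·0.0427 = 0 + j423.9 Ω
Step 3 — Series combination: Z_total = R + L = 656 + j423.9 Ω = 781∠32.9° Ω.
Step 4 — Power factor: PF = cos(φ) = Re(Z)/|Z| = 656/781 = 0.8399.
Step 5 — Type: Im(Z) = 423.9 ⇒ lagging (phase φ = 32.9°).

PF = 0.8399 (lagging, φ = 32.9°)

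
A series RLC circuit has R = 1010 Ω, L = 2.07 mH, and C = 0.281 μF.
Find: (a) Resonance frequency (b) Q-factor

Step 1 — Resonance condition Im(Z)=0 gives ω₀ = 1/√(LC).
Step 2 — ω₀ = 1/√(0.00207·2.81e-07) = 4.146e+04 rad/s.
Step 3 — f₀ = ω₀/(2π) = 6599 Hz.
Step 4 — Series Q: Q = ω₀L/R = 4.146e+04·0.00207/1010 = 0.08498.

(a) f₀ = 6599 Hz  (b) Q = 0.08498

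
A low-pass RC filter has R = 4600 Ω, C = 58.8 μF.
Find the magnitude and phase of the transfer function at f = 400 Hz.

Step 1 — Angular frequency: ω = 2π·400 = 2513 rad/s.
Step 2 — Transfer function: H(jω) = 1/(1 + jωRC).
Step 3 — Denominator: 1 + jωRC = 1 + j·2513·4600·5.88e-05 = 1 + j679.8.
Step 4 — H = 2.164e-06 - j0.001471.
Step 5 — Magnitude: |H| = 0.001471 (-56.6 dB); phase: φ = -89.9°.

|H| = 0.001471 (-56.6 dB), φ = -89.9°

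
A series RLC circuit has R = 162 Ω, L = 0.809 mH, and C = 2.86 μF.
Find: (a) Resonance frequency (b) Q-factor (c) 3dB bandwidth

Step 1 — Resonance condition Im(Z)=0 gives ω₀ = 1/√(LC).
Step 2 — ω₀ = 1/√(0.000809·2.86e-06) = 2.079e+04 rad/s.
Step 3 — f₀ = ω₀/(2π) = 3309 Hz.
Step 4 — Series Q: Q = ω₀L/R = 2.079e+04·0.000809/162 = 0.1038.
Step 5 — 3dB bandwidth: Δω = ω₀/Q = 2.002e+05 rad/s; BW = Δω/(2π) = 3.187e+04 Hz.

(a) f₀ = 3309 Hz  (b) Q = 0.1038  (c) BW = 3.187e+04 Hz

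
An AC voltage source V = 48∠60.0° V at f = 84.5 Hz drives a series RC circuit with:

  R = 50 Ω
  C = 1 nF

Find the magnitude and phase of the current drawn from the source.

Step 1 — Angular frequency: ω = 2π·f = 2π·84.5 = 530.9 rad/s.
Step 2 — Component impedances:
  R: Z = R = 50 Ω
  C: Z = 1/(jωC) = -j/(ω·C) = 0 - j1.883e+06 Ω
Step 3 — Series combination: Z_total = R + C = 50 - j1.883e+06 Ω = 1.883e+06∠-90.0° Ω.
Step 4 — Source phasor: V = 48∠60.0° V = 24 + j41.57 V.
Step 5 — Ohm's law: I = V / Z_total = (24 + j41.57) / (50 - j1.883e+06) = -2.207e-05 + j1.274e-05 A.
Step 6 — Convert to polar: |I| = 2.548e-05 A, ∠I = 150.0°.

I = 2.548e-05∠150.0° A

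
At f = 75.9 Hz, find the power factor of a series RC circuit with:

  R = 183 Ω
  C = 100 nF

Step 1 — Angular frequency: ω = 2π·f = 2π·75.9 = 476.9 rad/s.
Step 2 — Component impedances:
  R: Z = R = 183 Ω
  C: Z = 1/(jωC) = -j/(ω·C) = 0 - j2.097e+04 Ω
Step 3 — Series combination: Z_total = R + C = 183 - j2.097e+04 Ω = 2.097e+04∠-89.5° Ω.
Step 4 — Power factor: PF = cos(φ) = Re(Z)/|Z| = 183/2.097e+04 = 0.008727.
Step 5 — Type: Im(Z) = -2.097e+04 ⇒ leading (phase φ = -89.5°).

PF = 0.008727 (leading, φ = -89.5°)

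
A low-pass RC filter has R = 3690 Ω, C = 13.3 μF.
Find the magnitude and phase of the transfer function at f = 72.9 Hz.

Step 1 — Angular frequency: ω = 2π·72.9 = 458 rad/s.
Step 2 — Transfer function: H(jω) = 1/(1 + jωRC).
Step 3 — Denominator: 1 + jωRC = 1 + j·458·3690·1.33e-05 = 1 + j22.48.
Step 4 — H = 0.001975 - j0.0444.
Step 5 — Magnitude: |H| = 0.04444 (-27.0 dB); phase: φ = -87.5°.

|H| = 0.04444 (-27.0 dB), φ = -87.5°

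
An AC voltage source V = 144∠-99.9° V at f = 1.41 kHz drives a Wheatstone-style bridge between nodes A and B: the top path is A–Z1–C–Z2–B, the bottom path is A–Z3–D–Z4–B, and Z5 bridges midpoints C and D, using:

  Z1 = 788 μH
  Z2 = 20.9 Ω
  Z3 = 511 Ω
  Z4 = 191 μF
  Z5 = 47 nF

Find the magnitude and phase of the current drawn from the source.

Step 1 — Angular frequency: ω = 2π·f = 2π·1410 = 8859 rad/s.
Step 2 — Component impedances:
  Z1: Z = jωL = j·8859·0.000788 = 0 + j6.981 Ω
  Z2: Z = R = 20.9 Ω
  Z3: Z = R = 511 Ω
  Z4: Z = 1/(jωC) = -j/(ω·C) = 0 - j0.591 Ω
  Z5: Z = 1/(jωC) = -j/(ω·C) = 0 - j2402 Ω
Step 3 — Bridge requires nodal analysis (the Z5 bridge couples midpoints C and D, so the two paths cannot be reduced to a simple series/parallel combination). Setting node B to ground and injecting 1 A at node A, the 3-node admittance system at A, C, D solves to V_A = Z_AB = 20.16 + j6.274 Ω = 21.11∠17.3° Ω.
Step 4 — Source phasor: V = 144∠-99.9° V = -24.76 - j141.9 V.
Step 5 — Ohm's law: I = V / Z_total = (-24.76 - j141.9) / (20.16 + j6.274) = -3.116 - j6.067 A.
Step 6 — Convert to polar: |I| = 6.821 A, ∠I = -117.2°.

I = 6.821∠-117.2° A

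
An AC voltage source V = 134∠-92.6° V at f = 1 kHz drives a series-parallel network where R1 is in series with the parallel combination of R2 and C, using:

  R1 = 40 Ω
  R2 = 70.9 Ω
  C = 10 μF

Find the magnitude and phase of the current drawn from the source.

Step 1 — Angular frequency: ω = 2π·f = 2π·1000 = 6283 rad/s.
Step 2 — Component impedances:
  R1: Z = R = 40 Ω
  R2: Z = R = 70.9 Ω
  C: Z = 1/(jωC) = -j/(ω·C) = 0 - j15.92 Ω
Step 3 — Parallel branch: R2 || C = 1/(1/R2 + 1/C) = 3.401 - j15.15 Ω.
Step 4 — Series with R1: Z_total = R1 + (R2 || C) = 43.4 - j15.15 Ω = 45.97∠-19.2° Ω.
Step 5 — Source phasor: V = 134∠-92.6° V = -6.079 - j133.9 V.
Step 6 — Ohm's law: I = V / Z_total = (-6.079 - j133.9) / (43.4 - j15.15) = 0.8349 - j2.793 A.
Step 7 — Convert to polar: |I| = 2.915 A, ∠I = -73.4°.

I = 2.915∠-73.4° A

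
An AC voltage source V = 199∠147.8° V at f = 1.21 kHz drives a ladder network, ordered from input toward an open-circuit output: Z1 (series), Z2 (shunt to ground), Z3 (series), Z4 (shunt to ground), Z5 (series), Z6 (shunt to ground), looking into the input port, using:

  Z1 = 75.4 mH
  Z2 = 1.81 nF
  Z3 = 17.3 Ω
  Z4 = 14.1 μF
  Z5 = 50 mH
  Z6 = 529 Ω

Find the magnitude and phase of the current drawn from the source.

Step 1 — Angular frequency: ω = 2π·f = 2π·1210 = 7603 rad/s.
Step 2 — Component impedances:
  Z1: Z = jωL = j·7603·0.0754 = 0 + j573.2 Ω
  Z2: Z = 1/(jωC) = -j/(ω·C) = 0 - j7.267e+04 Ω
  Z3: Z = R = 17.3 Ω
  Z4: Z = 1/(jωC) = -j/(ω·C) = 0 - j9.329 Ω
  Z5: Z = jωL = j·7603·0.05 = 0 + j380.1 Ω
  Z6: Z = R = 529 Ω
Step 3 — Ladder network (open output): work backward from the far end, alternating series and parallel combinations. Z_in = 17.41 + j563.8 Ω = 564.1∠88.2° Ω.
Step 4 — Source phasor: V = 199∠147.8° V = -168.4 + j106 V.
Step 5 — Ohm's law: I = V / Z_total = (-168.4 + j106) / (17.41 + j563.8) = 0.1787 + j0.3042 A.
Step 6 — Convert to polar: |I| = 0.3528 A, ∠I = 59.6°.

I = 0.3528∠59.6° A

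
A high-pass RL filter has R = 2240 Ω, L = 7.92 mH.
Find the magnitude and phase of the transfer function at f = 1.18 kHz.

Step 1 — Angular frequency: ω = 2π·1180 = 7414 rad/s.
Step 2 — Transfer function: H(jω) = jωL/(R + jωL).
Step 3 — Numerator jωL = j·58.72; denominator R + jωL = 2240 + j58.72.
Step 4 — H = 0.0006867 + j0.0262.
Step 5 — Magnitude: |H| = 0.02621 (-31.6 dB); phase: φ = 88.5°.

|H| = 0.02621 (-31.6 dB), φ = 88.5°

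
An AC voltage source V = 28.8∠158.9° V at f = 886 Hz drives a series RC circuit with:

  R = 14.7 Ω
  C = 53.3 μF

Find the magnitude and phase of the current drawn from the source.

Step 1 — Angular frequency: ω = 2π·f = 2π·886 = 5567 rad/s.
Step 2 — Component impedances:
  R: Z = R = 14.7 Ω
  C: Z = 1/(jωC) = -j/(ω·C) = 0 - j3.37 Ω
Step 3 — Series combination: Z_total = R + C = 14.7 - j3.37 Ω = 15.08∠-12.9° Ω.
Step 4 — Source phasor: V = 28.8∠158.9° V = -26.87 + j10.37 V.
Step 5 — Ohm's law: I = V / Z_total = (-26.87 + j10.37) / (14.7 - j3.37) = -1.89 + j0.2719 A.
Step 6 — Convert to polar: |I| = 1.91 A, ∠I = 171.8°.

I = 1.91∠171.8° A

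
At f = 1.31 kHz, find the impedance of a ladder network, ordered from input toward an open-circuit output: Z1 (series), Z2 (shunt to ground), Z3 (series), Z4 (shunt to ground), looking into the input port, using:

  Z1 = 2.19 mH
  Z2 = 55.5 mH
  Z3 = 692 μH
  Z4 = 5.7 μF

Step 1 — Angular frequency: ω = 2π·f = 2π·1310 = 8231 rad/s.
Step 2 — Component impedances:
  Z1: Z = jωL = j·8231·0.00219 = 0 + j18.03 Ω
  Z2: Z = jωL = j·8231·0.0555 = 0 + j456.8 Ω
  Z3: Z = jωL = j·8231·0.000692 = 0 + j5.696 Ω
  Z4: Z = 1/(jωC) = -j/(ω·C) = 0 - j21.31 Ω
Step 3 — Ladder network (open output): work backward from the far end, alternating series and parallel combinations. Z_in = 0 + j1.854 Ω = 1.854∠90.0° Ω.

Z = 0 + j1.854 Ω = 1.854∠90.0° Ω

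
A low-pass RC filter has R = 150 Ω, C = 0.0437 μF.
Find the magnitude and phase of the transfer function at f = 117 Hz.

Step 1 — Angular frequency: ω = 2π·117 = 735.1 rad/s.
Step 2 — Transfer function: H(jω) = 1/(1 + jωRC).
Step 3 — Denominator: 1 + jωRC = 1 + j·735.1·150·4.37e-08 = 1 + j0.004819.
Step 4 — H = 1 - j0.004819.
Step 5 — Magnitude: |H| = 1 (-0.0 dB); phase: φ = -0.3°.

|H| = 1 (-0.0 dB), φ = -0.3°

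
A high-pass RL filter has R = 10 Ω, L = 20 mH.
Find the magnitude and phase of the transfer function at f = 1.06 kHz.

Step 1 — Angular frequency: ω = 2π·1060 = 6660 rad/s.
Step 2 — Transfer function: H(jω) = jωL/(R + jωL).
Step 3 — Numerator jωL = j·133.2; denominator R + jωL = 10 + j133.2.
Step 4 — H = 0.9944 + j0.07465.
Step 5 — Magnitude: |H| = 0.9972 (-0.0 dB); phase: φ = 4.3°.

|H| = 0.9972 (-0.0 dB), φ = 4.3°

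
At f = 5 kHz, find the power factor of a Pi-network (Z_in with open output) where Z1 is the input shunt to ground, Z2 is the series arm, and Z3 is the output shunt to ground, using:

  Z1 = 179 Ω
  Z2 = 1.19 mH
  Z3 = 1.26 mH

Step 1 — Angular frequency: ω = 2π·f = 2π·5000 = 3.142e+04 rad/s.
Step 2 — Component impedances:
  Z1: Z = R = 179 Ω
  Z2: Z = jωL = j·3.142e+04·0.00119 = 0 + j37.38 Ω
  Z3: Z = jωL = j·3.142e+04·0.00126 = 0 + j39.58 Ω
Step 3 — With open output, the series arm Z2 and the output shunt Z3 appear in series to ground: Z2 + Z3 = 0 + j76.97 Ω.
Step 4 — Parallel with input shunt Z1: Z_in = Z1 || (Z2 + Z3) = 27.93 + j64.96 Ω = 70.71∠66.7° Ω.
Step 5 — Power factor: PF = cos(φ) = Re(Z)/|Z| = 27.93/70.71 = 0.395.
Step 6 — Type: Im(Z) = 64.96 ⇒ lagging (phase φ = 66.7°).

PF = 0.395 (lagging, φ = 66.7°)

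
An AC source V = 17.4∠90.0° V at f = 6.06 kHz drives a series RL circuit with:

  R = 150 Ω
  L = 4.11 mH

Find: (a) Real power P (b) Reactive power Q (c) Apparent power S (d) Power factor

Step 1 — Angular frequency: ω = 2π·f = 2π·6060 = 3.808e+04 rad/s.
Step 2 — Component impedances:
  R: Z = R = 150 Ω
  L: Z = jωL = j·3.808e+04·0.00411 = 0 + j156.5 Ω
Step 3 — Series combination: Z_total = R + L = 150 + j156.5 Ω = 216.8∠46.2° Ω.
Step 4 — Source phasor: V = 17.4∠90.0° V = 0 + j17.4 V.
Step 5 — Current: I = V / Z = 0.05795 + j0.05554 A = 0.08027∠43.8° A.
Step 6 — Complex power: S = V·I* = 0.9665 + j1.008 VA.
Step 7 — Real power: P = Re(S) = 0.9665 W.
Step 8 — Reactive power: Q = Im(S) = 1.008 VAR.
Step 9 — Apparent power: |S| = 1.397 VA.
Step 10 — Power factor: PF = P/|S| = 0.692 (lagging).

(a) P = 0.9665 W  (b) Q = 1.008 VAR  (c) S = 1.397 VA  (d) PF = 0.692 (lagging)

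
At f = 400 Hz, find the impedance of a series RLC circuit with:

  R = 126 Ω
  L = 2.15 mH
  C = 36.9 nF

Step 1 — Angular frequency: ω = 2π·f = 2π·400 = 2513 rad/s.
Step 2 — Component impedances:
  R: Z = R = 126 Ω
  L: Z = jωL = j·2513·0.00215 = 0 + j5.404 Ω
  C: Z = 1/(jωC) = -j/(ω·C) = 0 - j1.078e+04 Ω
Step 3 — Series combination: Z_total = R + L + C = 126 - j1.078e+04 Ω = 1.078e+04∠-89.3° Ω.

Z = 126 - j1.078e+04 Ω = 1.078e+04∠-89.3° Ω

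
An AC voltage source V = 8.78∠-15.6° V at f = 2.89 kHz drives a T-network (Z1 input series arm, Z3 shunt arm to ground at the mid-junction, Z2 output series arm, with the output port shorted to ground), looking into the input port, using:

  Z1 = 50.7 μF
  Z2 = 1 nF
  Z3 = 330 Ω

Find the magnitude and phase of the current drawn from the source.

Step 1 — Angular frequency: ω = 2π·f = 2π·2890 = 1.816e+04 rad/s.
Step 2 — Component impedances:
  Z1: Z = 1/(jωC) = -j/(ω·C) = 0 - j1.086 Ω
  Z2: Z = 1/(jωC) = -j/(ω·C) = 0 - j5.507e+04 Ω
  Z3: Z = R = 330 Ω
Step 3 — With the output port shorted to ground, the output series arm Z2 runs from the junction to ground; the shunt arm Z3 also runs from the junction to ground. They appear in parallel: Z3 || Z2 = 330 - j1.977 Ω.
Step 4 — Series with input arm Z1: Z_in = Z1 + (Z3 || Z2) = 330 - j3.064 Ω = 330∠-0.5° Ω.
Step 5 — Source phasor: V = 8.78∠-15.6° V = 8.457 - j2.361 V.
Step 6 — Ohm's law: I = V / Z_total = (8.457 - j2.361) / (330 - j3.064) = 0.02569 - j0.006917 A.
Step 7 — Convert to polar: |I| = 0.02661 A, ∠I = -15.1°.

I = 0.02661∠-15.1° A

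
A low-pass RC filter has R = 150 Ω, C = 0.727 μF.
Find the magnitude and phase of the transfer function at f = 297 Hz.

Step 1 — Angular frequency: ω = 2π·297 = 1866 rad/s.
Step 2 — Transfer function: H(jω) = 1/(1 + jωRC).
Step 3 — Denominator: 1 + jωRC = 1 + j·1866·150·7.27e-07 = 1 + j0.2035.
Step 4 — H = 0.9602 - j0.1954.
Step 5 — Magnitude: |H| = 0.9799 (-0.2 dB); phase: φ = -11.5°.

|H| = 0.9799 (-0.2 dB), φ = -11.5°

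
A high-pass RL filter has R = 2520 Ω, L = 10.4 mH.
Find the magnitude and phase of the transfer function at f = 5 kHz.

Step 1 — Angular frequency: ω = 2π·5000 = 3.142e+04 rad/s.
Step 2 — Transfer function: H(jω) = jωL/(R + jωL).
Step 3 — Numerator jωL = j·326.7; denominator R + jωL = 2520 + j326.7.
Step 4 — H = 0.01653 + j0.1275.
Step 5 — Magnitude: |H| = 0.1286 (-17.8 dB); phase: φ = 82.6°.

|H| = 0.1286 (-17.8 dB), φ = 82.6°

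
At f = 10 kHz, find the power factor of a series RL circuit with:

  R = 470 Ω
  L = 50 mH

Step 1 — Angular frequency: ω = 2π·f = 2π·1e+04 = 6.283e+04 rad/s.
Step 2 — Component impedances:
  R: Z = R = 470 Ω
  L: Z = jωL = j·6.283e+04·0.05 = 0 + j3142 Ω
Step 3 — Series combination: Z_total = R + L = 470 + j3142 Ω = 3177∠81.5° Ω.
Step 4 — Power factor: PF = cos(φ) = Re(Z)/|Z| = 470/3176.6 = 0.148.
Step 5 — Type: Im(Z) = 3142 ⇒ lagging (phase φ = 81.5°).

PF = 0.148 (lagging, φ = 81.5°)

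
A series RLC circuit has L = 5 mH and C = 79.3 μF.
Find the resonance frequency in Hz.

Step 1 — Resonance condition Im(Z)=0 gives ω₀ = 1/√(LC).
Step 2 — ω₀ = 1/√(0.005·7.93e-05) = 1588 rad/s.
Step 3 — f₀ = ω₀/(2π) = 252.8 Hz.

f₀ = 252.8 Hz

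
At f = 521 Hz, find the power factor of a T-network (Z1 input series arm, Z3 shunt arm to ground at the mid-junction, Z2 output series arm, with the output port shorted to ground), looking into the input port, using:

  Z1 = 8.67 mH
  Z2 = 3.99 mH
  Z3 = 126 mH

Step 1 — Angular frequency: ω = 2π·f = 2π·521 = 3274 rad/s.
Step 2 — Component impedances:
  Z1: Z = jωL = j·3274·0.00867 = 0 + j28.38 Ω
  Z2: Z = jωL = j·3274·0.00399 = 0 + j13.06 Ω
  Z3: Z = jωL = j·3274·0.126 = 0 + j412.5 Ω
Step 3 — With the output port shorted to ground, the output series arm Z2 runs from the junction to ground; the shunt arm Z3 also runs from the junction to ground. They appear in parallel: Z3 || Z2 = 0 + j12.66 Ω.
Step 4 — Series with input arm Z1: Z_in = Z1 + (Z3 || Z2) = 0 + j41.04 Ω = 41.04∠90.0° Ω.
Step 5 — Power factor: PF = cos(φ) = Re(Z)/|Z| = 0/41.04 = 0.
Step 6 — Type: Im(Z) = 41.04 ⇒ lagging (phase φ = 90.0°).

PF = 0 (lagging, φ = 90.0°)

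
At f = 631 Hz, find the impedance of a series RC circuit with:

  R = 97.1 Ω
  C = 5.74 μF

Step 1 — Angular frequency: ω = 2π·f = 2π·631 = 3965 rad/s.
Step 2 — Component impedances:
  R: Z = R = 97.1 Ω
  C: Z = 1/(jωC) = -j/(ω·C) = 0 - j43.94 Ω
Step 3 — Series combination: Z_total = R + C = 97.1 - j43.94 Ω = 106.6∠-24.3° Ω.

Z = 97.1 - j43.94 Ω = 106.6∠-24.3° Ω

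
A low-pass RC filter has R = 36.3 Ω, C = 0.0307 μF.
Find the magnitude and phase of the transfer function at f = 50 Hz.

Step 1 — Angular frequency: ω = 2π·50 = 314.2 rad/s.
Step 2 — Transfer function: H(jω) = 1/(1 + jωRC).
Step 3 — Denominator: 1 + jωRC = 1 + j·314.2·36.3·3.07e-08 = 1 + j0.0003501.
Step 4 — H = 1 - j0.0003501.
Step 5 — Magnitude: |H| = 1 (-0.0 dB); phase: φ = -0.0°.

|H| = 1 (-0.0 dB), φ = -0.0°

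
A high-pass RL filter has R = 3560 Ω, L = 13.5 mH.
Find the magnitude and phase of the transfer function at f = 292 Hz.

Step 1 — Angular frequency: ω = 2π·292 = 1835 rad/s.
Step 2 — Transfer function: H(jω) = jωL/(R + jωL).
Step 3 — Numerator jωL = j·24.77; denominator R + jωL = 3560 + j24.77.
Step 4 — H = 4.84e-05 + j0.006957.
Step 5 — Magnitude: |H| = 0.006957 (-43.2 dB); phase: φ = 89.6°.

|H| = 0.006957 (-43.2 dB), φ = 89.6°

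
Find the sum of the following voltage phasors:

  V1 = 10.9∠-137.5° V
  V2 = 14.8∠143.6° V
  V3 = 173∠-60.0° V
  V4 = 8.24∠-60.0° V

Step 1 — Convert each phasor to rectangular form:
  V1 = 10.9·(cos(-137.5°) + j·sin(-137.5°)) = -8.036 - j7.364 V
  V2 = 14.8·(cos(143.6°) + j·sin(143.6°)) = -11.91 + j8.783 V
  V3 = 173·(cos(-60.0°) + j·sin(-60.0°)) = 86.5 - j149.8 V
  V4 = 8.24·(cos(-60.0°) + j·sin(-60.0°)) = 4.12 - j7.136 V
Step 2 — Sum components: V_total = 70.67 - j155.5 V.
Step 3 — Convert to polar: |V_total| = 170.8 V, ∠V_total = -65.6°.

V_total = 170.8∠-65.6° V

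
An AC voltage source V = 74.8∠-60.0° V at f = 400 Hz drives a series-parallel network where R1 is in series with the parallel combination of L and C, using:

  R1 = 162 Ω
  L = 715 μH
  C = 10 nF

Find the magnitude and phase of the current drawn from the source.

Step 1 — Angular frequency: ω = 2π·f = 2π·400 = 2513 rad/s.
Step 2 — Component impedances:
  R1: Z = R = 162 Ω
  L: Z = jωL = j·2513·0.000715 = 0 + j1.797 Ω
  C: Z = 1/(jωC) = -j/(ω·C) = 0 - j3.979e+04 Ω
Step 3 — Parallel branch: L || C = 1/(1/L + 1/C) = 0 + j1.797 Ω.
Step 4 — Series with R1: Z_total = R1 + (L || C) = 162 + j1.797 Ω = 162∠0.6° Ω.
Step 5 — Source phasor: V = 74.8∠-60.0° V = 37.4 - j64.78 V.
Step 6 — Ohm's law: I = V / Z_total = (37.4 - j64.78) / (162 + j1.797) = 0.2264 - j0.4024 A.
Step 7 — Convert to polar: |I| = 0.4617 A, ∠I = -60.6°.

I = 0.4617∠-60.6° A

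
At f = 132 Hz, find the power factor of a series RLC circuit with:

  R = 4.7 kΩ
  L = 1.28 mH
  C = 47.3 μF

Step 1 — Angular frequency: ω = 2π·f = 2π·132 = 829.4 rad/s.
Step 2 — Component impedances:
  R: Z = R = 4700 Ω
  L: Z = jωL = j·829.4·0.00128 = 0 + j1.062 Ω
  C: Z = 1/(jωC) = -j/(ω·C) = 0 - j25.49 Ω
Step 3 — Series combination: Z_total = R + L + C = 4700 - j24.43 Ω = 4700∠-0.3° Ω.
Step 4 — Power factor: PF = cos(φ) = Re(Z)/|Z| = 4700/4700 = 1.
Step 5 — Type: Im(Z) = -24.43 ⇒ leading (phase φ = -0.3°).

PF = 1 (leading, φ = -0.3°)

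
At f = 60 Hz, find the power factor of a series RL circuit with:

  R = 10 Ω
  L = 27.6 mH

Step 1 — Angular frequency: ω = 2π·f = 2π·60 = 377 rad/s.
Step 2 — Component impedances:
  R: Z = R = 10 Ω
  L: Z = jωL = j·377·0.0276 = 0 + j10.4 Ω
Step 3 — Series combination: Z_total = R + L = 10 + j10.4 Ω = 14.43∠46.1° Ω.
Step 4 — Power factor: PF = cos(φ) = Re(Z)/|Z| = 10/14.4313 = 0.6929.
Step 5 — Type: Im(Z) = 10.4 ⇒ lagging (phase φ = 46.1°).

PF = 0.6929 (lagging, φ = 46.1°)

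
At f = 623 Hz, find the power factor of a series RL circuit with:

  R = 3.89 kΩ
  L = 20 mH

Step 1 — Angular frequency: ω = 2π·f = 2π·623 = 3914 rad/s.
Step 2 — Component impedances:
  R: Z = R = 3890 Ω
  L: Z = jωL = j·3914·0.02 = 0 + j78.29 Ω
Step 3 — Series combination: Z_total = R + L = 3890 + j78.29 Ω = 3891∠1.2° Ω.
Step 4 — Power factor: PF = cos(φ) = Re(Z)/|Z| = 3890/3890.8 = 0.9998.
Step 5 — Type: Im(Z) = 78.29 ⇒ lagging (phase φ = 1.2°).

PF = 0.9998 (lagging, φ = 1.2°)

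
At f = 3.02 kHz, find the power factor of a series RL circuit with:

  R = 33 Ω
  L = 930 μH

Step 1 — Angular frequency: ω = 2π·f = 2π·3020 = 1.898e+04 rad/s.
Step 2 — Component impedances:
  R: Z = R = 33 Ω
  L: Z = jωL = j·1.898e+04·0.00093 = 0 + j17.65 Ω
Step 3 — Series combination: Z_total = R + L = 33 + j17.65 Ω = 37.42∠28.1° Ω.
Step 4 — Power factor: PF = cos(φ) = Re(Z)/|Z| = 33/37.422 = 0.8818.
Step 5 — Type: Im(Z) = 17.65 ⇒ lagging (phase φ = 28.1°).

PF = 0.8818 (lagging, φ = 28.1°)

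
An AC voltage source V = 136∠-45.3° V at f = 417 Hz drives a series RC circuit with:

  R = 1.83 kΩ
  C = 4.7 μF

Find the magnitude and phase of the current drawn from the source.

Step 1 — Angular frequency: ω = 2π·f = 2π·417 = 2620 rad/s.
Step 2 — Component impedances:
  R: Z = R = 1830 Ω
  C: Z = 1/(jωC) = -j/(ω·C) = 0 - j81.21 Ω
Step 3 — Series combination: Z_total = R + C = 1830 - j81.21 Ω = 1832∠-2.5° Ω.
Step 4 — Source phasor: V = 136∠-45.3° V = 95.66 - j96.67 V.
Step 5 — Ohm's law: I = V / Z_total = (95.66 - j96.67) / (1830 - j81.21) = 0.05451 - j0.05041 A.
Step 6 — Convert to polar: |I| = 0.07424 A, ∠I = -42.8°.

I = 0.07424∠-42.8° A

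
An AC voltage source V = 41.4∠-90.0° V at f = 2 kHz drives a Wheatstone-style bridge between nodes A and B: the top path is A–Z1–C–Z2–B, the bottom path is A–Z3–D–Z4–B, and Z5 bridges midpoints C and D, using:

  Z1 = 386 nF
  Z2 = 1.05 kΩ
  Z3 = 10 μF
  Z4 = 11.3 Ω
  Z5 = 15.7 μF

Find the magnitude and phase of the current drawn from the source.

Step 1 — Angular frequency: ω = 2π·f = 2π·2000 = 1.257e+04 rad/s.
Step 2 — Component impedances:
  Z1: Z = 1/(jωC) = -j/(ω·C) = 0 - j206.2 Ω
  Z2: Z = R = 1050 Ω
  Z3: Z = 1/(jωC) = -j/(ω·C) = 0 - j7.958 Ω
  Z4: Z = R = 11.3 Ω
  Z5: Z = 1/(jωC) = -j/(ω·C) = 0 - j5.069 Ω
Step 3 — Bridge requires nodal analysis (the Z5 bridge couples midpoints C and D, so the two paths cannot be reduced to a simple series/parallel combination). Setting node B to ground and injecting 1 A at node A, the 3-node admittance system at A, C, D solves to V_A = Z_AB = 11.18 - j7.665 Ω = 13.56∠-34.4° Ω.
Step 4 — Source phasor: V = 41.4∠-90.0° V = 0 - j41.4 V.
Step 5 — Ohm's law: I = V / Z_total = (0 - j41.4) / (11.18 - j7.665) = 1.727 - j2.519 A.
Step 6 — Convert to polar: |I| = 3.054 A, ∠I = -55.6°.

I = 3.054∠-55.6° A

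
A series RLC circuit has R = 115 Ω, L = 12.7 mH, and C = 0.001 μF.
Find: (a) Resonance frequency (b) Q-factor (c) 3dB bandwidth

Step 1 — Resonance condition Im(Z)=0 gives ω₀ = 1/√(LC).
Step 2 — ω₀ = 1/√(0.0127·1e-09) = 2.806e+05 rad/s.
Step 3 — f₀ = ω₀/(2π) = 4.466e+04 Hz.
Step 4 — Series Q: Q = ω₀L/R = 2.806e+05·0.0127/115 = 30.99.
Step 5 — 3dB bandwidth: Δω = ω₀/Q = 9055 rad/s; BW = Δω/(2π) = 1441 Hz.

(a) f₀ = 4.466e+04 Hz  (b) Q = 30.99  (c) BW = 1441 Hz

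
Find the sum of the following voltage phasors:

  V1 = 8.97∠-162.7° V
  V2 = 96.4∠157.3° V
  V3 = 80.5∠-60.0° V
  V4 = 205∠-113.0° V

Step 1 — Convert each phasor to rectangular form:
  V1 = 8.97·(cos(-162.7°) + j·sin(-162.7°)) = -8.564 - j2.667 V
  V2 = 96.4·(cos(157.3°) + j·sin(157.3°)) = -88.93 + j37.2 V
  V3 = 80.5·(cos(-60.0°) + j·sin(-60.0°)) = 40.25 - j69.72 V
  V4 = 205·(cos(-113.0°) + j·sin(-113.0°)) = -80.1 - j188.7 V
Step 2 — Sum components: V_total = -137.3 - j223.9 V.
Step 3 — Convert to polar: |V_total| = 262.7 V, ∠V_total = -121.5°.

V_total = 262.7∠-121.5° V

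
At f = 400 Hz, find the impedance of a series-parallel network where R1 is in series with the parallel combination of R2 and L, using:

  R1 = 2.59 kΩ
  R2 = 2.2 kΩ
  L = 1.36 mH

Step 1 — Angular frequency: ω = 2π·f = 2π·400 = 2513 rad/s.
Step 2 — Component impedances:
  R1: Z = R = 2590 Ω
  R2: Z = R = 2200 Ω
  L: Z = jωL = j·2513·0.00136 = 0 + j3.418 Ω
Step 3 — Parallel branch: R2 || L = 1/(1/R2 + 1/L) = 0.00531 + j3.418 Ω.
Step 4 — Series with R1: Z_total = R1 + (R2 || L) = 2590 + j3.418 Ω = 2590∠0.1° Ω.

Z = 2590 + j3.418 Ω = 2590∠0.1° Ω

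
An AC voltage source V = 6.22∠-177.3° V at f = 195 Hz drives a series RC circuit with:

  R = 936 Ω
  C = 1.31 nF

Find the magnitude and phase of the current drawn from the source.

Step 1 — Angular frequency: ω = 2π·f = 2π·195 = 1225 rad/s.
Step 2 — Component impedances:
  R: Z = R = 936 Ω
  C: Z = 1/(jωC) = -j/(ω·C) = 0 - j6.23e+05 Ω
Step 3 — Series combination: Z_total = R + C = 936 - j6.23e+05 Ω = 6.23e+05∠-89.9° Ω.
Step 4 — Source phasor: V = 6.22∠-177.3° V = -6.213 - j0.293 V.
Step 5 — Ohm's law: I = V / Z_total = (-6.213 - j0.293) / (936 - j6.23e+05) = 4.553e-07 - j9.973e-06 A.
Step 6 — Convert to polar: |I| = 9.983e-06 A, ∠I = -87.4°.

I = 9.983e-06∠-87.4° A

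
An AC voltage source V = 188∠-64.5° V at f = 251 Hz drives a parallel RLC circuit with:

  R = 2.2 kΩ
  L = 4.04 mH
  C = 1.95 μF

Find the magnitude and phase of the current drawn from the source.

Step 1 — Angular frequency: ω = 2π·f = 2π·251 = 1577 rad/s.
Step 2 — Component impedances:
  R: Z = R = 2200 Ω
  L: Z = jωL = j·1577·0.00404 = 0 + j6.371 Ω
  C: Z = 1/(jωC) = -j/(ω·C) = 0 - j325.2 Ω
Step 3 — Parallel combination: 1/Z_total = 1/R + 1/L + 1/C; Z_total = 0.0192 + j6.499 Ω = 6.499∠89.8° Ω.
Step 4 — Source phasor: V = 188∠-64.5° V = 80.94 - j169.7 V.
Step 5 — Ohm's law: I = V / Z_total = (80.94 - j169.7) / (0.0192 + j6.499) = -26.07 - j12.53 A.
Step 6 — Convert to polar: |I| = 28.93 A, ∠I = -154.3°.

I = 28.93∠-154.3° A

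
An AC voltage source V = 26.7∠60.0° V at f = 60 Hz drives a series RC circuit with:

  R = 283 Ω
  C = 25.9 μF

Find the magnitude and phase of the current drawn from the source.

Step 1 — Angular frequency: ω = 2π·f = 2π·60 = 377 rad/s.
Step 2 — Component impedances:
  R: Z = R = 283 Ω
  C: Z = 1/(jωC) = -j/(ω·C) = 0 - j102.4 Ω
Step 3 — Series combination: Z_total = R + C = 283 - j102.4 Ω = 301∠-19.9° Ω.
Step 4 — Source phasor: V = 26.7∠60.0° V = 13.35 + j23.12 V.
Step 5 — Ohm's law: I = V / Z_total = (13.35 + j23.12) / (283 - j102.4) = 0.01557 + j0.08734 A.
Step 6 — Convert to polar: |I| = 0.08872 A, ∠I = 79.9°.

I = 0.08872∠79.9° A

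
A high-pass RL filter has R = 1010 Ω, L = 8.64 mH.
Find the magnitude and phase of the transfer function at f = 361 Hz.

Step 1 — Angular frequency: ω = 2π·361 = 2268 rad/s.
Step 2 — Transfer function: H(jω) = jωL/(R + jωL).
Step 3 — Numerator jωL = j·19.6; denominator R + jωL = 1010 + j19.6.
Step 4 — H = 0.0003764 + j0.0194.
Step 5 — Magnitude: |H| = 0.0194 (-34.2 dB); phase: φ = 88.9°.

|H| = 0.0194 (-34.2 dB), φ = 88.9°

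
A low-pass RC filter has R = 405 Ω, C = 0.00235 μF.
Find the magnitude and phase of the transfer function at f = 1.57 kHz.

Step 1 — Angular frequency: ω = 2π·1570 = 9865 rad/s.
Step 2 — Transfer function: H(jω) = 1/(1 + jωRC).
Step 3 — Denominator: 1 + jωRC = 1 + j·9865·405·2.35e-09 = 1 + j0.009389.
Step 4 — H = 0.9999 - j0.009388.
Step 5 — Magnitude: |H| = 1 (-0.0 dB); phase: φ = -0.5°.

|H| = 1 (-0.0 dB), φ = -0.5°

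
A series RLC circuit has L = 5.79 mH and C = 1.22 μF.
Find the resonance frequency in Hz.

Step 1 — Resonance condition Im(Z)=0 gives ω₀ = 1/√(LC).
Step 2 — ω₀ = 1/√(0.00579·1.22e-06) = 1.19e+04 rad/s.
Step 3 — f₀ = ω₀/(2π) = 1894 Hz.

f₀ = 1894 Hz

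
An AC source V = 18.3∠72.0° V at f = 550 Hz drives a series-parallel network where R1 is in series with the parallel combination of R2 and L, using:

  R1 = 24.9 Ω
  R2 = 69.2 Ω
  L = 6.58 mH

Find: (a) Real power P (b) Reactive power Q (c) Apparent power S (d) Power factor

Step 1 — Angular frequency: ω = 2π·f = 2π·550 = 3456 rad/s.
Step 2 — Component impedances:
  R1: Z = R = 24.9 Ω
  R2: Z = R = 69.2 Ω
  L: Z = jωL = j·3456·0.00658 = 0 + j22.74 Ω
Step 3 — Parallel branch: R2 || L = 1/(1/R2 + 1/L) = 6.744 + j20.52 Ω.
Step 4 — Series with R1: Z_total = R1 + (R2 || L) = 31.64 + j20.52 Ω = 37.72∠33.0° Ω.
Step 5 — Source phasor: V = 18.3∠72.0° V = 5.655 + j17.4 V.
Step 6 — Current: I = V / Z = 0.3769 + j0.3056 A = 0.4852∠39.0° A.
Step 7 — Complex power: S = V·I* = 7.45 + j4.832 VA.
Step 8 — Real power: P = Re(S) = 7.45 W.
Step 9 — Reactive power: Q = Im(S) = 4.832 VAR.
Step 10 — Apparent power: |S| = 8.879 VA.
Step 11 — Power factor: PF = P/|S| = 0.839 (lagging).

(a) P = 7.45 W  (b) Q = 4.832 VAR  (c) S = 8.879 VA  (d) PF = 0.839 (lagging)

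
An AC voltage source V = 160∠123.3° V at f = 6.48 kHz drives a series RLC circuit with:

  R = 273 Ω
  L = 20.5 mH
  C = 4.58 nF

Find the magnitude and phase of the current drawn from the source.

Step 1 — Angular frequency: ω = 2π·f = 2π·6480 = 4.072e+04 rad/s.
Step 2 — Component impedances:
  R: Z = R = 273 Ω
  L: Z = jωL = j·4.072e+04·0.0205 = 0 + j834.7 Ω
  C: Z = 1/(jωC) = -j/(ω·C) = 0 - j5363 Ω
Step 3 — Series combination: Z_total = R + L + C = 273 - j4528 Ω = 4536∠-86.5° Ω.
Step 4 — Source phasor: V = 160∠123.3° V = -87.84 + j133.7 V.
Step 5 — Ohm's law: I = V / Z_total = (-87.84 + j133.7) / (273 - j4528) = -0.03059 - j0.01756 A.
Step 6 — Convert to polar: |I| = 0.03527 A, ∠I = -150.2°.

I = 0.03527∠-150.2° A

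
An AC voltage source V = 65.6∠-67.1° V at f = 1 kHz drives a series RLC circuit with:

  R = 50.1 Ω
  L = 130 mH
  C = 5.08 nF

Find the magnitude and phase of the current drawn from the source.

Step 1 — Angular frequency: ω = 2π·f = 2π·1000 = 6283 rad/s.
Step 2 — Component impedances:
  R: Z = R = 50.1 Ω
  L: Z = jωL = j·6283·0.13 = 0 + j816.8 Ω
  C: Z = 1/(jωC) = -j/(ω·C) = 0 - j3.133e+04 Ω
Step 3 — Series combination: Z_total = R + L + C = 50.1 - j3.051e+04 Ω = 3.051e+04∠-89.9° Ω.
Step 4 — Source phasor: V = 65.6∠-67.1° V = 25.53 - j60.43 V.
Step 5 — Ohm's law: I = V / Z_total = (25.53 - j60.43) / (50.1 - j3.051e+04) = 0.001982 + j0.0008333 A.
Step 6 — Convert to polar: |I| = 0.00215 A, ∠I = 22.8°.

I = 0.00215∠22.8° A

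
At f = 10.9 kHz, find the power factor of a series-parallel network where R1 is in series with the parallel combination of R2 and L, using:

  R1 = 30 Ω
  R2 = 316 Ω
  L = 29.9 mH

Step 1 — Angular frequency: ω = 2π·f = 2π·1.09e+04 = 6.849e+04 rad/s.
Step 2 — Component impedances:
  R1: Z = R = 30 Ω
  R2: Z = R = 316 Ω
  L: Z = jωL = j·6.849e+04·0.0299 = 0 + j2048 Ω
Step 3 — Parallel branch: R2 || L = 1/(1/R2 + 1/L) = 308.7 + j47.63 Ω.
Step 4 — Series with R1: Z_total = R1 + (R2 || L) = 338.7 + j47.63 Ω = 342∠8.0° Ω.
Step 5 — Power factor: PF = cos(φ) = Re(Z)/|Z| = 338.65/341.98 = 0.9903.
Step 6 — Type: Im(Z) = 47.63 ⇒ lagging (phase φ = 8.0°).

PF = 0.9903 (lagging, φ = 8.0°)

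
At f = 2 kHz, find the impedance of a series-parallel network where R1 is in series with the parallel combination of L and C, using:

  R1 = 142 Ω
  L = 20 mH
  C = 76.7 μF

Step 1 — Angular frequency: ω = 2π·f = 2π·2000 = 1.257e+04 rad/s.
Step 2 — Component impedances:
  R1: Z = R = 142 Ω
  L: Z = jωL = j·1.257e+04·0.02 = 0 + j251.3 Ω
  C: Z = 1/(jωC) = -j/(ω·C) = 0 - j1.038 Ω
Step 3 — Parallel branch: L || C = 1/(1/L + 1/C) = 0 - j1.042 Ω.
Step 4 — Series with R1: Z_total = R1 + (L || C) = 142 - j1.042 Ω = 142∠-0.4° Ω.

Z = 142 - j1.042 Ω = 142∠-0.4° Ω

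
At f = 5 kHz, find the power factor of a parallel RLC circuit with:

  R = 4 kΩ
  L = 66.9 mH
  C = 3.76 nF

Step 1 — Angular frequency: ω = 2π·f = 2π·5000 = 3.142e+04 rad/s.
Step 2 — Component impedances:
  R: Z = R = 4000 Ω
  L: Z = jωL = j·3.142e+04·0.0669 = 0 + j2102 Ω
  C: Z = 1/(jωC) = -j/(ω·C) = 0 - j8466 Ω
Step 3 — Parallel combination: 1/Z_total = 1/R + 1/L + 1/C; Z_total = 1313 + j1878 Ω = 2292∠55.0° Ω.
Step 4 — Power factor: PF = cos(φ) = Re(Z)/|Z| = 1313/2292 = 0.5729.
Step 5 — Type: Im(Z) = 1878 ⇒ lagging (phase φ = 55.0°).

PF = 0.5729 (lagging, φ = 55.0°)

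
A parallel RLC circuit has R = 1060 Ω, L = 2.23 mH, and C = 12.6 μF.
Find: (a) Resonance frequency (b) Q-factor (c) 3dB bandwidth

Step 1 — Resonance: ω₀ = 1/√(LC) = 1/√(0.00223·1.26e-05) = 5966 rad/s.
Step 2 — f₀ = ω₀/(2π) = 949.5 Hz.
Step 3 — Parallel Q: Q = R/(ω₀L) = 1060/(5966·0.00223) = 79.68.
Step 4 — Bandwidth: Δω = ω₀/Q = 74.87 rad/s; BW = Δω/(2π) = 11.92 Hz.

(a) f₀ = 949.5 Hz  (b) Q = 79.68  (c) BW = 11.92 Hz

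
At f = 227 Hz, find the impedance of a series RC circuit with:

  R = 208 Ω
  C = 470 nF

Step 1 — Angular frequency: ω = 2π·f = 2π·227 = 1426 rad/s.
Step 2 — Component impedances:
  R: Z = R = 208 Ω
  C: Z = 1/(jωC) = -j/(ω·C) = 0 - j1492 Ω
Step 3 — Series combination: Z_total = R + C = 208 - j1492 Ω = 1506∠-82.1° Ω.

Z = 208 - j1492 Ω = 1506∠-82.1° Ω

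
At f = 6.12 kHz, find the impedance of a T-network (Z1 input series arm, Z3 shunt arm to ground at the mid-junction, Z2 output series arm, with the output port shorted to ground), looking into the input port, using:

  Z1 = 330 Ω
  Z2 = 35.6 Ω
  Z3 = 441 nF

Step 1 — Angular frequency: ω = 2π·f = 2π·6120 = 3.845e+04 rad/s.
Step 2 — Component impedances:
  Z1: Z = R = 330 Ω
  Z2: Z = R = 35.6 Ω
  Z3: Z = 1/(jωC) = -j/(ω·C) = 0 - j58.97 Ω
Step 3 — With the output port shorted to ground, the output series arm Z2 runs from the junction to ground; the shunt arm Z3 also runs from the junction to ground. They appear in parallel: Z3 || Z2 = 26.09 - j15.75 Ω.
Step 4 — Series with input arm Z1: Z_in = Z1 + (Z3 || Z2) = 356.1 - j15.75 Ω = 356.4∠-2.5° Ω.

Z = 356.1 - j15.75 Ω = 356.4∠-2.5° Ω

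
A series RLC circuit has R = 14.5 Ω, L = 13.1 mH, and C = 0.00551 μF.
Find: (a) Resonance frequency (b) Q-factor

Step 1 — Resonance condition Im(Z)=0 gives ω₀ = 1/√(LC).
Step 2 — ω₀ = 1/√(0.0131·5.51e-09) = 1.177e+05 rad/s.
Step 3 — f₀ = ω₀/(2π) = 1.873e+04 Hz.
Step 4 — Series Q: Q = ω₀L/R = 1.177e+05·0.0131/14.5 = 106.3.

(a) f₀ = 1.873e+04 Hz  (b) Q = 106.3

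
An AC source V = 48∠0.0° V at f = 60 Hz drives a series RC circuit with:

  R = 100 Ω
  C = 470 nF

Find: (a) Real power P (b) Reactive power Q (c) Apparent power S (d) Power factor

Step 1 — Angular frequency: ω = 2π·f = 2π·60 = 377 rad/s.
Step 2 — Component impedances:
  R: Z = R = 100 Ω
  C: Z = 1/(jωC) = -j/(ω·C) = 0 - j5644 Ω
Step 3 — Series combination: Z_total = R + C = 100 - j5644 Ω = 5645∠-89.0° Ω.
Step 4 — Source phasor: V = 48∠0.0° V = 48 V.
Step 5 — Current: I = V / Z = 0.0001506 + j0.008502 A = 0.008504∠89.0° A.
Step 6 — Complex power: S = V·I* = 0.007231 - j0.4081 VA.
Step 7 — Real power: P = Re(S) = 0.007231 W.
Step 8 — Reactive power: Q = Im(S) = -0.4081 VAR.
Step 9 — Apparent power: |S| = 0.4082 VA.
Step 10 — Power factor: PF = P/|S| = 0.01772 (leading).

(a) P = 0.007231 W  (b) Q = -0.4081 VAR  (c) S = 0.4082 VA  (d) PF = 0.01772 (leading)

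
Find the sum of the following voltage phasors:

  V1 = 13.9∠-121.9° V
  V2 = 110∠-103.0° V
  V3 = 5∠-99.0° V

Step 1 — Convert each phasor to rectangular form:
  V1 = 13.9·(cos(-121.9°) + j·sin(-121.9°)) = -7.345 - j11.8 V
  V2 = 110·(cos(-103.0°) + j·sin(-103.0°)) = -24.74 - j107.2 V
  V3 = 5·(cos(-99.0°) + j·sin(-99.0°)) = -0.7822 - j4.938 V
Step 2 — Sum components: V_total = -32.87 - j123.9 V.
Step 3 — Convert to polar: |V_total| = 128.2 V, ∠V_total = -104.9°.

V_total = 128.2∠-104.9° V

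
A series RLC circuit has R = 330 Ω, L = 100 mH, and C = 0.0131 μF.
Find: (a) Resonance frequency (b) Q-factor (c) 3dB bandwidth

Step 1 — Resonance condition Im(Z)=0 gives ω₀ = 1/√(LC).
Step 2 — ω₀ = 1/√(0.1·1.31e-08) = 2.763e+04 rad/s.
Step 3 — f₀ = ω₀/(2π) = 4397 Hz.
Step 4 — Series Q: Q = ω₀L/R = 2.763e+04·0.1/330 = 8.372.
Step 5 — 3dB bandwidth: Δω = ω₀/Q = 3300 rad/s; BW = Δω/(2π) = 525.2 Hz.

(a) f₀ = 4397 Hz  (b) Q = 8.372  (c) BW = 525.2 Hz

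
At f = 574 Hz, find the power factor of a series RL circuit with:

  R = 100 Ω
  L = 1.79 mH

Step 1 — Angular frequency: ω = 2π·f = 2π·574 = 3607 rad/s.
Step 2 — Component impedances:
  R: Z = R = 100 Ω
  L: Z = jωL = j·3607·0.00179 = 0 + j6.456 Ω
Step 3 — Series combination: Z_total = R + L = 100 + j6.456 Ω = 100.2∠3.7° Ω.
Step 4 — Power factor: PF = cos(φ) = Re(Z)/|Z| = 100/100.21 = 0.9979.
Step 5 — Type: Im(Z) = 6.456 ⇒ lagging (phase φ = 3.7°).

PF = 0.9979 (lagging, φ = 3.7°)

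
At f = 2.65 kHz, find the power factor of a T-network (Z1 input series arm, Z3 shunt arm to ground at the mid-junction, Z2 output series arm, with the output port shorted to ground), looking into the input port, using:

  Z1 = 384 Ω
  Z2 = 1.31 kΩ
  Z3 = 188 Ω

Step 1 — Angular frequency: ω = 2π·f = 2π·2650 = 1.665e+04 rad/s.
Step 2 — Component impedances:
  Z1: Z = R = 384 Ω
  Z2: Z = R = 1310 Ω
  Z3: Z = R = 188 Ω
Step 3 — With the output port shorted to ground, the output series arm Z2 runs from the junction to ground; the shunt arm Z3 also runs from the junction to ground. They appear in parallel: Z3 || Z2 = 164.4 Ω.
Step 4 — Series with input arm Z1: Z_in = Z1 + (Z3 || Z2) = 548.4 Ω = 548.4∠0.0° Ω.
Step 5 — Power factor: PF = cos(φ) = Re(Z)/|Z| = 548.4/548.4 = 1.
Step 6 — Type: Im(Z) = 0 ⇒ unity (phase φ = 0.0°).

PF = 1 (unity, φ = 0.0°)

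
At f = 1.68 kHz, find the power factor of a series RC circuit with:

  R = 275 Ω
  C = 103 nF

Step 1 — Angular frequency: ω = 2π·f = 2π·1680 = 1.056e+04 rad/s.
Step 2 — Component impedances:
  R: Z = R = 275 Ω
  C: Z = 1/(jωC) = -j/(ω·C) = 0 - j919.8 Ω
Step 3 — Series combination: Z_total = R + C = 275 - j919.8 Ω = 960∠-73.4° Ω.
Step 4 — Power factor: PF = cos(φ) = Re(Z)/|Z| = 275/960 = 0.2865.
Step 5 — Type: Im(Z) = -919.8 ⇒ leading (phase φ = -73.4°).

PF = 0.2865 (leading, φ = -73.4°)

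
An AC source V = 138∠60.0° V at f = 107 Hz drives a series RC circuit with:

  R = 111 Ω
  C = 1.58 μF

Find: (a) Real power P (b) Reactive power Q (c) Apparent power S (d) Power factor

Step 1 — Angular frequency: ω = 2π·f = 2π·107 = 672.3 rad/s.
Step 2 — Component impedances:
  R: Z = R = 111 Ω
  C: Z = 1/(jωC) = -j/(ω·C) = 0 - j941.4 Ω
Step 3 — Series combination: Z_total = R + C = 111 - j941.4 Ω = 947.9∠-83.3° Ω.
Step 4 — Source phasor: V = 138∠60.0° V = 69 + j119.5 V.
Step 5 — Current: I = V / Z = -0.1167 + j0.08705 A = 0.1456∠143.3° A.
Step 6 — Complex power: S = V·I* = 2.352 - j19.95 VA.
Step 7 — Real power: P = Re(S) = 2.352 W.
Step 8 — Reactive power: Q = Im(S) = -19.95 VAR.
Step 9 — Apparent power: |S| = 20.09 VA.
Step 10 — Power factor: PF = P/|S| = 0.1171 (leading).

(a) P = 2.352 W  (b) Q = -19.95 VAR  (c) S = 20.09 VA  (d) PF = 0.1171 (leading)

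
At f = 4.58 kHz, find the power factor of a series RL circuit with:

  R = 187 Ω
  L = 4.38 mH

Step 1 — Angular frequency: ω = 2π·f = 2π·4580 = 2.878e+04 rad/s.
Step 2 — Component impedances:
  R: Z = R = 187 Ω
  L: Z = jωL = j·2.878e+04·0.00438 = 0 + j126 Ω
Step 3 — Series combination: Z_total = R + L = 187 + j126 Ω = 225.5∠34.0° Ω.
Step 4 — Power factor: PF = cos(φ) = Re(Z)/|Z| = 187/225.51 = 0.8292.
Step 5 — Type: Im(Z) = 126 ⇒ lagging (phase φ = 34.0°).

PF = 0.8292 (lagging, φ = 34.0°)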